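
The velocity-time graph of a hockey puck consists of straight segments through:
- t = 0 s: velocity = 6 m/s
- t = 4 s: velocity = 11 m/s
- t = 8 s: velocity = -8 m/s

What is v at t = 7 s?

On 4–8 s the graph is linear from 11 to -8 m/s: v(7) = 11 + (-8 − 11)·(7 − 4)/(8 − 4) = -3.25 m/s.

-3.25 m/s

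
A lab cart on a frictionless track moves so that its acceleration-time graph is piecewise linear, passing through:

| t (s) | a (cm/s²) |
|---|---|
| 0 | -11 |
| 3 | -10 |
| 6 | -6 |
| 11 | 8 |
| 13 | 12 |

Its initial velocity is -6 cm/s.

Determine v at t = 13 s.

Δv equals the area under the a-t graph; then v = v₀ + Δv.
0–3 s: ½(-11 + -10)(3) = -31.5 cm/s
3–6 s: ½(-10 + -6)(3) = -24 cm/s
6–11 s: ½(-6 + 8)(5) = 5 cm/s
11–13 s: ½(8 + 12)(2) = 20 cm/s
Δv = -30.5 cm/s, so v(13) = -6 + (-30.5) = -36.5 cm/s.

-36.5 cm/s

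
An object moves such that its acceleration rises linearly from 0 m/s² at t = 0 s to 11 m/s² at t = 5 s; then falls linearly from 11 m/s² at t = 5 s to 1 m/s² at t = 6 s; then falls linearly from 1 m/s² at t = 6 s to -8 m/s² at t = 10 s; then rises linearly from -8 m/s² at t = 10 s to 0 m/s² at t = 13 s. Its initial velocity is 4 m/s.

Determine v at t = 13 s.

Δv equals the area under the a-t graph; then v = v₀ + Δv.
0–5 s: ½(0 + 11)(5) = 27.5 m/s
5–6 s: ½(11 + 1)(1) = 6 m/s
6–10 s: ½(1 + -8)(4) = -14 m/s
10–13 s: ½(-8 + 0)(3) = -12 m/s
Δv = 7.5 m/s, so v(13) = 4 + (7.5) = 11.5 m/s.

11.5 m/s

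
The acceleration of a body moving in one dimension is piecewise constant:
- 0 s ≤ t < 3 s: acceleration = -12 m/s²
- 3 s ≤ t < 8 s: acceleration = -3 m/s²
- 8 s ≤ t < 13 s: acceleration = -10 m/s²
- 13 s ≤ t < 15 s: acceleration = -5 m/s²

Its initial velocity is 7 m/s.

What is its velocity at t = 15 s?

Δv equals the area under the a-t graph; then v = v₀ + Δv.
0–3 s: -12 × 3 = -36 m/s
3–8 s: -3 × 5 = -15 m/s
8–13 s: -10 × 5 = -50 m/s
13–15 s: -5 × 2 = -10 m/s
Δv = -111 m/s, so v(15) = 7 + (-111) = -104 m/s.

-104 m/s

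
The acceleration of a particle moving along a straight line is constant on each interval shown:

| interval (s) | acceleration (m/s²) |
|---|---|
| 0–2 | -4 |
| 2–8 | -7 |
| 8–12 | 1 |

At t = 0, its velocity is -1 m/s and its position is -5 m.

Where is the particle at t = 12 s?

On each constant-a segment, Δv = aΔt and Δx = v₀Δt + ½aΔt²; chain segment to segment.
0–2 s: v starts -1 m/s; Δx = -1·2 + ½·-4·2² = -10 m; v ends -9 m/s.
2–8 s: v starts -9 m/s; Δx = -9·6 + ½·-7·6² = -180 m; v ends -51 m/s.
8–12 s: v starts -51 m/s; Δx = -51·4 + ½·1·4² = -196 m; v ends -47 m/s.
x(12) = -5 + Σ Δx = -391 m.

-391 m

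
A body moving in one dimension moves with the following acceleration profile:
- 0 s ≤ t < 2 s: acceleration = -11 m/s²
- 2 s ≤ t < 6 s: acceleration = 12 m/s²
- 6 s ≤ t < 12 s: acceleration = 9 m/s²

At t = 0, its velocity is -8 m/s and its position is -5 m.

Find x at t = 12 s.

On each constant-a segment, Δv = aΔt and Δx = v₀Δt + ½aΔt²; chain segment to segment.
0–2 s: v starts -8 m/s; Δx = -8·2 + ½·-11·2² = -38 m; v ends -30 m/s.
2–6 s: v starts -30 m/s; Δx = -30·4 + ½·12·4² = -24 m; v ends 18 m/s.
6–12 s: v starts 18 m/s; Δx = 18·6 + ½·9·6² = 270 m; v ends 72 m/s.
x(12) = -5 + Σ Δx = 203 m.

203 m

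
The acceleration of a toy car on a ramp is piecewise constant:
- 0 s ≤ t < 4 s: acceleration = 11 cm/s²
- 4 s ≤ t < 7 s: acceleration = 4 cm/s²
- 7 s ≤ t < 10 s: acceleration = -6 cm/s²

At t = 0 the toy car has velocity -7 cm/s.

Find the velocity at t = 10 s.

31 cm/s

Δv equals the area under the a-t graph; then v = v₀ + Δv.
0–4 s: 11 × 4 = 44 cm/s
4–7 s: 4 × 3 = 12 cm/s
7–10 s: -6 × 3 = -18 cm/s
Δv = 38 cm/s, so v(10) = -7 + (38) = 31 cm/s.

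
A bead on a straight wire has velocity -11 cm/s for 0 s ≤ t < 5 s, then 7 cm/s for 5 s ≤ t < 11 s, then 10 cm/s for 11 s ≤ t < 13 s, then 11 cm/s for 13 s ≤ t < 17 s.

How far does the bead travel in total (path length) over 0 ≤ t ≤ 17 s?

161 cm

Total distance travelled is ∫|v| dt — sum the magnitudes of each area piece.
0–5 s: |-11| × 5 = 55 cm
5–11 s: |7| × 6 = 42 cm
11–13 s: |10| × 2 = 20 cm
13–17 s: |11| × 4 = 44 cm
Total distance = 161 cm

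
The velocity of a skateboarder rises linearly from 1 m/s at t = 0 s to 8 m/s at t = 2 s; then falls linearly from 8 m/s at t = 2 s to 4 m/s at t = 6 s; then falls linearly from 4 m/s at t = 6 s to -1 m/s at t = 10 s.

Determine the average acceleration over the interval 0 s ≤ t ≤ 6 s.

Average acceleration = Δv/Δt = (4 − 1)/(6 − 0) = 0.5 m/s².

0.5 m/s²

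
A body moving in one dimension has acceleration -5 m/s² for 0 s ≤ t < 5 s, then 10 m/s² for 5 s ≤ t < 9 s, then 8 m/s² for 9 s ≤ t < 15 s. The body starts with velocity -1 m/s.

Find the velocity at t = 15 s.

62 m/s

Δv equals the area under the a-t graph; then v = v₀ + Δv.
0–5 s: -5 × 5 = -25 m/s
5–9 s: 10 × 4 = 40 m/s
9–15 s: 8 × 6 = 48 m/s
Δv = 63 m/s, so v(15) = -1 + (63) = 62 m/s.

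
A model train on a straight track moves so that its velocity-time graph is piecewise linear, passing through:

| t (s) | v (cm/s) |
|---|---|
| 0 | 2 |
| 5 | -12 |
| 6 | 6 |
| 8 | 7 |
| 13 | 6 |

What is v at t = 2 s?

On 0–5 s the graph is linear from 2 to -12 cm/s: v(2) = 2 + (-12 − 2)·(2 − 0)/(5 − 0) = -3.6 cm/s.

-3.6 cm/s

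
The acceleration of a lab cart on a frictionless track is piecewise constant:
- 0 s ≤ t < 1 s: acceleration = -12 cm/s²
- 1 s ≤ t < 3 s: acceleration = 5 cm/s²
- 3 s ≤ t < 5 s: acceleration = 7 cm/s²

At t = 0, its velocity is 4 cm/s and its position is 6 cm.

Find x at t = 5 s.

On each constant-a segment, Δv = aΔt and Δx = v₀Δt + ½aΔt²; chain segment to segment.
0–1 s: v starts 4 cm/s; Δx = 4·1 + ½·-12·1² = -2 cm; v ends -8 cm/s.
1–3 s: v starts -8 cm/s; Δx = -8·2 + ½·5·2² = -6 cm; v ends 2 cm/s.
3–5 s: v starts 2 cm/s; Δx = 2·2 + ½·7·2² = 18 cm; v ends 16 cm/s.
x(5) = 6 + Σ Δx = 16 cm.

16 cm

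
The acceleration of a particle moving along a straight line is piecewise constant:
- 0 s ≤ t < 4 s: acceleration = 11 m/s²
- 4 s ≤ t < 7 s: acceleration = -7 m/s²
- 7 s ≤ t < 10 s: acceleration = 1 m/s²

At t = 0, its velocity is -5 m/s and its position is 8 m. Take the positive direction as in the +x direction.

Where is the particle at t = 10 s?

220 m

On each constant-a segment, Δv = aΔt and Δx = v₀Δt + ½aΔt²; chain segment to segment.
0–4 s: v starts -5 m/s; Δx = -5·4 + ½·11·4² = 68 m; v ends 39 m/s.
4–7 s: v starts 39 m/s; Δx = 39·3 + ½·-7·3² = 85.5 m; v ends 18 m/s.
7–10 s: v starts 18 m/s; Δx = 18·3 + ½·1·3² = 58.5 m; v ends 21 m/s.
x(10) = 8 + Σ Δx = 220 m.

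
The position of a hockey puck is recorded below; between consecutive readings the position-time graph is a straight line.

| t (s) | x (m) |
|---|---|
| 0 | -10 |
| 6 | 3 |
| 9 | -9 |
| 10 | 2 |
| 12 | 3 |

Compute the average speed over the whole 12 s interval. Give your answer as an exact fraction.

Average speed = (total path length)/(elapsed time); on a piecewise-linear x-t graph the path length is Σ|Δx|.
0–6 s: |Δx| = |3 − -10| = 13 m
6–9 s: |Δx| = |-9 − 3| = 12 m
9–10 s: |Δx| = |2 − -9| = 11 m
10–12 s: |Δx| = |3 − 2| = 1 m
Total path = 37 m; average speed = 37/12 = 37/12 m/s.

37/12 m/s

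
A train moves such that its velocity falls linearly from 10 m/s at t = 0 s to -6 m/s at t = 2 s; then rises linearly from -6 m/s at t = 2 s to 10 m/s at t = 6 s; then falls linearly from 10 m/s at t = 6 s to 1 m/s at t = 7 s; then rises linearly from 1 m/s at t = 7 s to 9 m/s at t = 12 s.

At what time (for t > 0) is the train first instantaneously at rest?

t = 1.25 s

v changes sign on 0–2 s (from 10 to -6); the graph is linear there, so v = 0 at t = 0 + (-10)·(2 − 0)/(-6 − 10) = 1.25 s.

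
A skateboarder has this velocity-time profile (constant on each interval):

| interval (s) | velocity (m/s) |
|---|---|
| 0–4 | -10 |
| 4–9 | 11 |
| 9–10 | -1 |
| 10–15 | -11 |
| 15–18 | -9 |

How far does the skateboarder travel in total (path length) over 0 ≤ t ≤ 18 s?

Distance (not displacement) is the total path length: add the absolute areas under v-t.
0–4 s: |-10| × 4 = 40 m
4–9 s: |11| × 5 = 55 m
9–10 s: |-1| × 1 = 1 m
10–15 s: |-11| × 5 = 55 m
15–18 s: |-9| × 3 = 27 m
Total distance = 178 m

178 m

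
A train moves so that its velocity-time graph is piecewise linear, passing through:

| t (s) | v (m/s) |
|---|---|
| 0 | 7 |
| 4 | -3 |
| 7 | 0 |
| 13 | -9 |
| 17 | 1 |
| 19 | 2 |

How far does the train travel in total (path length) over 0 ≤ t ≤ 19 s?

Total distance travelled is ∫|v| dt — sum the magnitudes of each area piece.
0–4 s: v = 0 at t = 2.8 s; triangle areas 9.8 + 1.8 = 11.6 m
4–7 s: |½(-3 + 0)(3)| = 4.5 m
7–13 s: |½(0 + -9)(6)| = 27 m
13–17 s: v = 0 at t = 16.6 s; triangle areas 16.2 + 0.2 = 16.4 m
17–19 s: |½(1 + 2)(2)| = 3 m
Total distance = 62.5 m

62.5 m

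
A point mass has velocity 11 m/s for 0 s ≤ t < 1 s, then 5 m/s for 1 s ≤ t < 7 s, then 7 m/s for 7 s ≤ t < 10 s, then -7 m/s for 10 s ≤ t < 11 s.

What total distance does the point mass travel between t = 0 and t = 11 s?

69 m

Total distance travelled is ∫|v| dt — sum the magnitudes of each area piece.
0–1 s: |11| × 1 = 11 m
1–7 s: |5| × 6 = 30 m
7–10 s: |7| × 3 = 21 m
10–11 s: |-7| × 1 = 7 m
Total distance = 69 m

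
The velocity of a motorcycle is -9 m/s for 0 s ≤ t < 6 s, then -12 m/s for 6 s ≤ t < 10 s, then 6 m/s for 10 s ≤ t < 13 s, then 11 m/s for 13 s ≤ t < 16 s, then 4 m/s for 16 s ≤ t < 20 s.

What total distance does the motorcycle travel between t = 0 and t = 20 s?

Total distance travelled is ∫|v| dt — sum the magnitudes of each area piece.
0–6 s: |-9| × 6 = 54 m
6–10 s: |-12| × 4 = 48 m
10–13 s: |6| × 3 = 18 m
13–16 s: |11| × 3 = 33 m
16–20 s: |4| × 4 = 16 m
Total distance = 169 m

169 m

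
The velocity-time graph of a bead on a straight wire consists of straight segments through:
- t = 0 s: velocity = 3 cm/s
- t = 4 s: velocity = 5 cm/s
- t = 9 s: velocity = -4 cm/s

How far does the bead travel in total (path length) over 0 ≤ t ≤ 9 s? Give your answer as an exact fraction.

Distance (not displacement) is the total path length: add the absolute areas under v-t.
0–4 s: |½(3 + 5)(4)| = 16 cm
4–9 s: v = 0 at t = 61/9 s; triangle areas 125/18 + 40/9 = 205/18 cm
Total distance = 493/18 cm

493/18 cm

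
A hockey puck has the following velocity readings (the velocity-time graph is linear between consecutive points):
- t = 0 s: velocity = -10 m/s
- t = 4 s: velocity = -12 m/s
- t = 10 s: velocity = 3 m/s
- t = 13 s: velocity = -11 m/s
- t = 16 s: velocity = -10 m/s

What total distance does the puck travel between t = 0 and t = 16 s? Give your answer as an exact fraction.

4201/35 m

Total distance travelled is ∫|v| dt — sum the magnitudes of each area piece.
0–4 s: |½(-10 + -12)(4)| = 44 m
4–10 s: v = 0 at t = 8.8 s; triangle areas 28.8 + 1.8 = 30.6 m
10–13 s: v = 0 at t = 149/14 s; triangle areas 27/28 + 363/28 = 195/14 m
13–16 s: |½(-11 + -10)(3)| = 31.5 m
Total distance = 4201/35 m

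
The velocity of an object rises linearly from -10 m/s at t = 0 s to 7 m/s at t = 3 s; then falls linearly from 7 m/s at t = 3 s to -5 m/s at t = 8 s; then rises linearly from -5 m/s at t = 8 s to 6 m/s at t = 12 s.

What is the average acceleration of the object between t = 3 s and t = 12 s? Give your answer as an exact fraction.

-1/9 m/s²

Average acceleration = Δv/Δt = (6 − 7)/(12 − 3) = -1/9 m/s².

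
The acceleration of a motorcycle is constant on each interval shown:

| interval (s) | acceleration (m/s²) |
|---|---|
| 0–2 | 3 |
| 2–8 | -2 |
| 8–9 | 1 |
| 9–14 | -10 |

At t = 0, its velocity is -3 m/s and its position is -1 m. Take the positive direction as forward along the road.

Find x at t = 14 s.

-192.5 m

On each constant-a segment, Δv = aΔt and Δx = v₀Δt + ½aΔt²; chain segment to segment.
0–2 s: v starts -3 m/s; Δx = -3·2 + ½·3·2² = 0 m; v ends 3 m/s.
2–8 s: v starts 3 m/s; Δx = 3·6 + ½·-2·6² = -18 m; v ends -9 m/s.
8–9 s: v starts -9 m/s; Δx = -9·1 + ½·1·1² = -8.5 m; v ends -8 m/s.
9–14 s: v starts -8 m/s; Δx = -8·5 + ½·-10·5² = -165 m; v ends -58 m/s.
x(14) = -1 + Σ Δx = -192.5 m.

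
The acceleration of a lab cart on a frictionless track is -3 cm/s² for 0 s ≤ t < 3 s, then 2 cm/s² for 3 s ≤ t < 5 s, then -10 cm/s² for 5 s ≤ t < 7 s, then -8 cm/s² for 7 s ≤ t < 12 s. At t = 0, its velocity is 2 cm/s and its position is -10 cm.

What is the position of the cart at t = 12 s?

On each constant-a segment, Δv = aΔt and Δx = v₀Δt + ½aΔt²; chain segment to segment.
0–3 s: v starts 2 cm/s; Δx = 2·3 + ½·-3·3² = -7.5 cm; v ends -7 cm/s.
3–5 s: v starts -7 cm/s; Δx = -7·2 + ½·2·2² = -10 cm; v ends -3 cm/s.
5–7 s: v starts -3 cm/s; Δx = -3·2 + ½·-10·2² = -26 cm; v ends -23 cm/s.
7–12 s: v starts -23 cm/s; Δx = -23·5 + ½·-8·5² = -215 cm; v ends -63 cm/s.
x(12) = -10 + Σ Δx = -268.5 cm.

-268.5 cm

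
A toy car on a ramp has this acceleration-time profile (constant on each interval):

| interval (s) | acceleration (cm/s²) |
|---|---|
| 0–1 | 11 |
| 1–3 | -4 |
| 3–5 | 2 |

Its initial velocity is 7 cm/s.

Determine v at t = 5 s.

14 cm/s

Δv equals the area under the a-t graph; then v = v₀ + Δv.
0–1 s: 11 × 1 = 11 cm/s
1–3 s: -4 × 2 = -8 cm/s
3–5 s: 2 × 2 = 4 cm/s
Δv = 7 cm/s, so v(5) = 7 + (7) = 14 cm/s.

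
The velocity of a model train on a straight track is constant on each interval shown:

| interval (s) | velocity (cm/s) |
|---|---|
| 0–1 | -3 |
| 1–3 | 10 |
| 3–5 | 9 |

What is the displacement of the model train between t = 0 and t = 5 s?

35 cm

Net displacement equals the area under the velocity-time graph (areas below the axis count negative).
0–1 s: -3 × 1 = -3 cm
1–3 s: 10 × 2 = 20 cm
3–5 s: 9 × 2 = 18 cm
Net displacement = 35 cm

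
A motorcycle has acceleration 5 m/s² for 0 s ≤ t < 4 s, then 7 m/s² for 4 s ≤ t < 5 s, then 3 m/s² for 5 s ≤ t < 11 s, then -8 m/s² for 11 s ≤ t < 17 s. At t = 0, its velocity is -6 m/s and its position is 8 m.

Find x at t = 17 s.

On each constant-a segment, Δv = aΔt and Δx = v₀Δt + ½aΔt²; chain segment to segment.
0–4 s: v starts -6 m/s; Δx = -6·4 + ½·5·4² = 16 m; v ends 14 m/s.
4–5 s: v starts 14 m/s; Δx = 14·1 + ½·7·1² = 17.5 m; v ends 21 m/s.
5–11 s: v starts 21 m/s; Δx = 21·6 + ½·3·6² = 180 m; v ends 39 m/s.
11–17 s: v starts 39 m/s; Δx = 39·6 + ½·-8·6² = 90 m; v ends -9 m/s.
x(17) = 8 + Σ Δx = 311.5 m.

311.5 m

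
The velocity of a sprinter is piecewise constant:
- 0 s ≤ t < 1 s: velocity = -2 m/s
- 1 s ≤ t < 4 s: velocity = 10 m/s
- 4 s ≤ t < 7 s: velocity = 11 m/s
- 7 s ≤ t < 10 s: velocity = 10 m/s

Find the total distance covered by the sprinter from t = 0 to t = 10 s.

95 m

Total distance travelled is ∫|v| dt — sum the magnitudes of each area piece.
0–1 s: |-2| × 1 = 2 m
1–4 s: |10| × 3 = 30 m
4–7 s: |11| × 3 = 33 m
7–10 s: |10| × 3 = 30 m
Total distance = 95 m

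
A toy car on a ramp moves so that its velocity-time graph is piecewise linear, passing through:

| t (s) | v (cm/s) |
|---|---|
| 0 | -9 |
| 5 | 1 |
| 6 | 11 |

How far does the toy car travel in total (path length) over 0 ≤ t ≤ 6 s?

Distance (not displacement) is the total path length: add the absolute areas under v-t.
0–5 s: v = 0 at t = 4.5 s; triangle areas 20.25 + 0.25 = 20.5 cm
5–6 s: |½(1 + 11)(1)| = 6 cm
Total distance = 26.5 cm

26.5 cm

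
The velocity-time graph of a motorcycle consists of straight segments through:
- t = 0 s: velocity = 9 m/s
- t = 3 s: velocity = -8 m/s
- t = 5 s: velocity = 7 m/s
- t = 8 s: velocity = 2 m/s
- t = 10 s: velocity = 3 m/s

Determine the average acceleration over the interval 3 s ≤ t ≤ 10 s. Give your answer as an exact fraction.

11/7 m/s²

Average acceleration = Δv/Δt = (3 − -8)/(10 − 3) = 11/7 m/s².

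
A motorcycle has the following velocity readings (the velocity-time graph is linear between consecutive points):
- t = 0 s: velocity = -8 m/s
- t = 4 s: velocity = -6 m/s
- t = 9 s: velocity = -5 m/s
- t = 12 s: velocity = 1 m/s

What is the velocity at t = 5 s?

-5.8 m/s

On 4–9 s the graph is linear from -6 to -5 m/s: v(5) = -6 + (-5 − -6)·(5 − 4)/(9 − 4) = -5.8 m/s.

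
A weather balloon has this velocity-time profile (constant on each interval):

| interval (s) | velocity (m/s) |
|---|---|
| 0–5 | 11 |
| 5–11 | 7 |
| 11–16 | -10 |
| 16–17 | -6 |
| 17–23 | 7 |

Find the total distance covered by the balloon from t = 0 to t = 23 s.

195 m

Distance (not displacement) is the total path length: add the absolute areas under v-t.
0–5 s: |11| × 5 = 55 m
5–11 s: |7| × 6 = 42 m
11–16 s: |-10| × 5 = 50 m
16–17 s: |-6| × 1 = 6 m
17–23 s: |7| × 6 = 42 m
Total distance = 195 m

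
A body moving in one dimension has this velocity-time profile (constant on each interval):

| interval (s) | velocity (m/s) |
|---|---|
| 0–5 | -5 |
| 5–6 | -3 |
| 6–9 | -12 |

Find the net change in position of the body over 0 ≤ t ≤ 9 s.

Net displacement equals the area under the velocity-time graph (areas below the axis count negative).
0–5 s: -5 × 5 = -25 m
5–6 s: -3 × 1 = -3 m
6–9 s: -12 × 3 = -36 m
Net displacement = -64 m

-64 m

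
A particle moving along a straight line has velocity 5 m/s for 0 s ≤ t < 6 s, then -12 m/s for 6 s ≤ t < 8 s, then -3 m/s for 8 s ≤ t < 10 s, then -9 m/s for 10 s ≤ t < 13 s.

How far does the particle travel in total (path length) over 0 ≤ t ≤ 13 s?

87 m

Total distance travelled is ∫|v| dt — sum the magnitudes of each area piece.
0–6 s: |5| × 6 = 30 m
6–8 s: |-12| × 2 = 24 m
8–10 s: |-3| × 2 = 6 m
10–13 s: |-9| × 3 = 27 m
Total distance = 87 m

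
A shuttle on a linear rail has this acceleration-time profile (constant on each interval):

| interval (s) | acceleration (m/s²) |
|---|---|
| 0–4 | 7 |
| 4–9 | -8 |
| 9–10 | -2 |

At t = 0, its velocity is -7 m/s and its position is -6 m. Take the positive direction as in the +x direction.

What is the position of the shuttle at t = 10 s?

On each constant-a segment, Δv = aΔt and Δx = v₀Δt + ½aΔt²; chain segment to segment.
0–4 s: v starts -7 m/s; Δx = -7·4 + ½·7·4² = 28 m; v ends 21 m/s.
4–9 s: v starts 21 m/s; Δx = 21·5 + ½·-8·5² = 5 m; v ends -19 m/s.
9–10 s: v starts -19 m/s; Δx = -19·1 + ½·-2·1² = -20 m; v ends -21 m/s.
x(10) = -6 + Σ Δx = 7 m.

7 m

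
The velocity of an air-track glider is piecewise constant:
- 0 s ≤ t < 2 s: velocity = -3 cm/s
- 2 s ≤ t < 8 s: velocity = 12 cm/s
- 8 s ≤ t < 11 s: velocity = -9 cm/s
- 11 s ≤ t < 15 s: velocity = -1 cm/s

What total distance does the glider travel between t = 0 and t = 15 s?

109 cm

Distance (not displacement) is the total path length: add the absolute areas under v-t.
0–2 s: |-3| × 2 = 6 cm
2–8 s: |12| × 6 = 72 cm
8–11 s: |-9| × 3 = 27 cm
11–15 s: |-1| × 4 = 4 cm
Total distance = 109 cm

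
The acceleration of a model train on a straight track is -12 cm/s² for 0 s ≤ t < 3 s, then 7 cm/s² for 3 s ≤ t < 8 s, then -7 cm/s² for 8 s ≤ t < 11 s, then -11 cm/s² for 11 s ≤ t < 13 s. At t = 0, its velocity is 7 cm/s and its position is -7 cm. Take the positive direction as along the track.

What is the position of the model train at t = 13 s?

On each constant-a segment, Δv = aΔt and Δx = v₀Δt + ½aΔt²; chain segment to segment.
0–3 s: v starts 7 cm/s; Δx = 7·3 + ½·-12·3² = -33 cm; v ends -29 cm/s.
3–8 s: v starts -29 cm/s; Δx = -29·5 + ½·7·5² = -57.5 cm; v ends 6 cm/s.
8–11 s: v starts 6 cm/s; Δx = 6·3 + ½·-7·3² = -13.5 cm; v ends -15 cm/s.
11–13 s: v starts -15 cm/s; Δx = -15·2 + ½·-11·2² = -52 cm; v ends -37 cm/s.
x(13) = -7 + Σ Δx = -163 cm.

-163 cm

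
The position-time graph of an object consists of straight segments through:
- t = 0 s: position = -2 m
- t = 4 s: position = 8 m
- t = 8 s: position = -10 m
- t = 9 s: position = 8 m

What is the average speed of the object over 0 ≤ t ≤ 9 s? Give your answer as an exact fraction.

46/9 m/s

Average speed = (total path length)/(elapsed time); on a piecewise-linear x-t graph the path length is Σ|Δx|.
0–4 s: |Δx| = |8 − -2| = 10 m
4–8 s: |Δx| = |-10 − 8| = 18 m
8–9 s: |Δx| = |8 − -10| = 18 m
Total path = 46 m; average speed = 46/9 = 46/9 m/s.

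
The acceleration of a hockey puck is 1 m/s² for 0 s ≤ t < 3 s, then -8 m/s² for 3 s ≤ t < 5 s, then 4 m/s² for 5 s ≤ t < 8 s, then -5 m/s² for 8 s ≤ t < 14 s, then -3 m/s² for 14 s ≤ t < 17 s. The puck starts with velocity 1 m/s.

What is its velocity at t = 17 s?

-39 m/s

Δv equals the area under the a-t graph; then v = v₀ + Δv.
0–3 s: 1 × 3 = 3 m/s
3–5 s: -8 × 2 = -16 m/s
5–8 s: 4 × 3 = 12 m/s
8–14 s: -5 × 6 = -30 m/s
14–17 s: -3 × 3 = -9 m/s
Δv = -40 m/s, so v(17) = 1 + (-40) = -39 m/s.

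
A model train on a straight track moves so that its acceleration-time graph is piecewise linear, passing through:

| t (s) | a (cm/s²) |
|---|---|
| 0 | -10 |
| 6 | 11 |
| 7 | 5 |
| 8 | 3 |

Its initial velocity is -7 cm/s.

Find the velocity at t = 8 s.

Δv equals the area under the a-t graph; then v = v₀ + Δv.
0–6 s: ½(-10 + 11)(6) = 3 cm/s
6–7 s: ½(11 + 5)(1) = 8 cm/s
7–8 s: ½(5 + 3)(1) = 4 cm/s
Δv = 15 cm/s, so v(8) = -7 + (15) = 8 cm/s.

8 cm/s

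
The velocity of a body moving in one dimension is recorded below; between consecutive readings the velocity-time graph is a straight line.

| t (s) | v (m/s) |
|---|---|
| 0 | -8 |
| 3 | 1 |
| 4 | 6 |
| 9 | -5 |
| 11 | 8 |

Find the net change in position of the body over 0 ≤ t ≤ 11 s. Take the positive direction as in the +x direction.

Displacement is the signed area under the v-t curve.
0–3 s: ½(-8 + 1)(3) = -10.5 m
3–4 s: ½(1 + 6)(1) = 3.5 m
4–9 s: ½(6 + -5)(5) = 2.5 m
9–11 s: ½(-5 + 8)(2) = 3 m
Net displacement = -1.5 m

-1.5 m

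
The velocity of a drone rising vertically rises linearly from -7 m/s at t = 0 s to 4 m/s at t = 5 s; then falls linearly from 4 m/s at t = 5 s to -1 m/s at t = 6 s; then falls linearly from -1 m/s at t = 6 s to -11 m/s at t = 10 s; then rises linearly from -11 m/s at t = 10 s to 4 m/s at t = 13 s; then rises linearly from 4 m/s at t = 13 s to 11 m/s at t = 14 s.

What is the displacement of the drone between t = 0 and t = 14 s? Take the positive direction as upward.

Displacement is the signed area under the v-t curve.
0–5 s: ½(-7 + 4)(5) = -7.5 m
5–6 s: ½(4 + -1)(1) = 1.5 m
6–10 s: ½(-1 + -11)(4) = -24 m
10–13 s: ½(-11 + 4)(3) = -10.5 m
13–14 s: ½(4 + 11)(1) = 7.5 m
Net displacement = -33 m

-33 m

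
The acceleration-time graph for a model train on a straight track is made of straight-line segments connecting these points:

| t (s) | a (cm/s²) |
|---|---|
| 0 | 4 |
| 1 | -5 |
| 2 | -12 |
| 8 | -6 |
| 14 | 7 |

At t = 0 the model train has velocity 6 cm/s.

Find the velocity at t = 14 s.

Δv equals the area under the a-t graph; then v = v₀ + Δv.
0–1 s: ½(4 + -5)(1) = -0.5 cm/s
1–2 s: ½(-5 + -12)(1) = -8.5 cm/s
2–8 s: ½(-12 + -6)(6) = -54 cm/s
8–14 s: ½(-6 + 7)(6) = 3 cm/s
Δv = -60 cm/s, so v(14) = 6 + (-60) = -54 cm/s.

-54 cm/s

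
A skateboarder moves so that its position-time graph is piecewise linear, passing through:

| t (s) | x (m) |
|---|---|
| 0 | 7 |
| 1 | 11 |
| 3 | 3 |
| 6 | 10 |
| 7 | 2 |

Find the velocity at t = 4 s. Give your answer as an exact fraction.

Velocity is the slope of the x-t graph on 3–6 s: (10 − 3)/(6 − 3) = 7/3 m/s.

7/3 m/s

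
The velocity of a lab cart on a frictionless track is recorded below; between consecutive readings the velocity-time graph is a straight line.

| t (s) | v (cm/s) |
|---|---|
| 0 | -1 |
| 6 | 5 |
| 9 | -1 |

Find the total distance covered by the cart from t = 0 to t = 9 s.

Total distance travelled is ∫|v| dt — sum the magnitudes of each area piece.
0–6 s: v = 0 at t = 1 s; triangle areas 0.5 + 12.5 = 13 cm
6–9 s: v = 0 at t = 8.5 s; triangle areas 6.25 + 0.25 = 6.5 cm
Total distance = 19.5 cm

19.5 cm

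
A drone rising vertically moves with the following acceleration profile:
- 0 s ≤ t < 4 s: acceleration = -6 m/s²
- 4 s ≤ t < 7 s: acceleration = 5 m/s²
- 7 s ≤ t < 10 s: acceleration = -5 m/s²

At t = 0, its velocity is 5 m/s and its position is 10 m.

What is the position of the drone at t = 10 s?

On each constant-a segment, Δv = aΔt and Δx = v₀Δt + ½aΔt²; chain segment to segment.
0–4 s: v starts 5 m/s; Δx = 5·4 + ½·-6·4² = -28 m; v ends -19 m/s.
4–7 s: v starts -19 m/s; Δx = -19·3 + ½·5·3² = -34.5 m; v ends -4 m/s.
7–10 s: v starts -4 m/s; Δx = -4·3 + ½·-5·3² = -34.5 m; v ends -19 m/s.
x(10) = 10 + Σ Δx = -87 m.

-87 m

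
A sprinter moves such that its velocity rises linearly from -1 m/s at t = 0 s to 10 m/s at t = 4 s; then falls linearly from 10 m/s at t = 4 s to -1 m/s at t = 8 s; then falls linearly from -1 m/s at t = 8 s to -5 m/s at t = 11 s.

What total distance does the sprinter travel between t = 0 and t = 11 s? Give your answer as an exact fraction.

Distance (not displacement) is the total path length: add the absolute areas under v-t.
0–4 s: v = 0 at t = 4/11 s; triangle areas 2/11 + 200/11 = 202/11 m
4–8 s: v = 0 at t = 84/11 s; triangle areas 200/11 + 2/11 = 202/11 m
8–11 s: |½(-1 + -5)(3)| = 9 m
Total distance = 503/11 m

503/11 m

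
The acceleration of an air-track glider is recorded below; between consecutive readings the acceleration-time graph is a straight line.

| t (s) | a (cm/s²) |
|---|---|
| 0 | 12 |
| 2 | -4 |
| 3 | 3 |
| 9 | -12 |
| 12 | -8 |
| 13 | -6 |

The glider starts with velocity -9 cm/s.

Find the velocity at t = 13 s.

-65.5 cm/s

Δv equals the area under the a-t graph; then v = v₀ + Δv.
0–2 s: ½(12 + -4)(2) = 8 cm/s
2–3 s: ½(-4 + 3)(1) = -0.5 cm/s
3–9 s: ½(3 + -12)(6) = -27 cm/s
9–12 s: ½(-12 + -8)(3) = -30 cm/s
12–13 s: ½(-8 + -6)(1) = -7 cm/s
Δv = -56.5 cm/s, so v(13) = -9 + (-56.5) = -65.5 cm/s.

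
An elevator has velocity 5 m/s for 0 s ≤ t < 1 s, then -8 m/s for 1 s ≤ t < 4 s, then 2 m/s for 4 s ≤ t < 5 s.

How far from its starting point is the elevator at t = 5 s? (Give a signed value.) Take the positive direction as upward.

-17 m

Displacement is the signed area under the v-t curve.
0–1 s: 5 × 1 = 5 m
1–4 s: -8 × 3 = -24 m
4–5 s: 2 × 1 = 2 m
Net displacement = -17 m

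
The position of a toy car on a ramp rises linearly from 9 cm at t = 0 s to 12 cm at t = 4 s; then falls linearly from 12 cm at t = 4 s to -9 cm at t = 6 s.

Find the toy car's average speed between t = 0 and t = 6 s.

4 cm/s

Average speed = (total path length)/(elapsed time); on a piecewise-linear x-t graph the path length is Σ|Δx|.
0–4 s: |Δx| = |12 − 9| = 3 cm
4–6 s: |Δx| = |-9 − 12| = 21 cm
Total path = 24 cm; average speed = 24/6 = 4 cm/s.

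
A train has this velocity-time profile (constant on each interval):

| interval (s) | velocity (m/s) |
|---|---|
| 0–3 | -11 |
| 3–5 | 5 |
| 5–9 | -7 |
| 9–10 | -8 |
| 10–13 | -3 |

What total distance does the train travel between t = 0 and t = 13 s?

Total distance travelled is ∫|v| dt — sum the magnitudes of each area piece.
0–3 s: |-11| × 3 = 33 m
3–5 s: |5| × 2 = 10 m
5–9 s: |-7| × 4 = 28 m
9–10 s: |-8| × 1 = 8 m
10–13 s: |-3| × 3 = 9 m
Total distance = 88 m

88 m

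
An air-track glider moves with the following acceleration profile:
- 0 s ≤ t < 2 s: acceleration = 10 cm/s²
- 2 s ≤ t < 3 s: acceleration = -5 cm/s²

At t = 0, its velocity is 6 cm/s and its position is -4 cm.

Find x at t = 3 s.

51.5 cm

On each constant-a segment, Δv = aΔt and Δx = v₀Δt + ½aΔt²; chain segment to segment.
0–2 s: v starts 6 cm/s; Δx = 6·2 + ½·10·2² = 32 cm; v ends 26 cm/s.
2–3 s: v starts 26 cm/s; Δx = 26·1 + ½·-5·1² = 23.5 cm; v ends 21 cm/s.
x(3) = -4 + Σ Δx = 51.5 cm.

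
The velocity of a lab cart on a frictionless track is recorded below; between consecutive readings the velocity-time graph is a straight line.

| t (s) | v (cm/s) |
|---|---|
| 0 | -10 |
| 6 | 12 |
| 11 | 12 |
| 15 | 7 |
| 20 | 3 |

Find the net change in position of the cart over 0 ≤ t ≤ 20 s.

129 cm

Displacement is the signed area under the v-t curve.
0–6 s: ½(-10 + 12)(6) = 6 cm
6–11 s: 12 × 5 = 60 cm
11–15 s: ½(12 + 7)(4) = 38 cm
15–20 s: ½(7 + 3)(5) = 25 cm
Net displacement = 129 cm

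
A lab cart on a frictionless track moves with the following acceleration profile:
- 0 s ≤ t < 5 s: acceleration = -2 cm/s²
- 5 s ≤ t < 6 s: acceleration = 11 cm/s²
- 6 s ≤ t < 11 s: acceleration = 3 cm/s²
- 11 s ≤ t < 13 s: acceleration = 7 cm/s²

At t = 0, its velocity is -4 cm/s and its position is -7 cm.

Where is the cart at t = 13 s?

On each constant-a segment, Δv = aΔt and Δx = v₀Δt + ½aΔt²; chain segment to segment.
0–5 s: v starts -4 cm/s; Δx = -4·5 + ½·-2·5² = -45 cm; v ends -14 cm/s.
5–6 s: v starts -14 cm/s; Δx = -14·1 + ½·11·1² = -8.5 cm; v ends -3 cm/s.
6–11 s: v starts -3 cm/s; Δx = -3·5 + ½·3·5² = 22.5 cm; v ends 12 cm/s.
11–13 s: v starts 12 cm/s; Δx = 12·2 + ½·7·2² = 38 cm; v ends 26 cm/s.
x(13) = -7 + Σ Δx = 0 cm.

0 cm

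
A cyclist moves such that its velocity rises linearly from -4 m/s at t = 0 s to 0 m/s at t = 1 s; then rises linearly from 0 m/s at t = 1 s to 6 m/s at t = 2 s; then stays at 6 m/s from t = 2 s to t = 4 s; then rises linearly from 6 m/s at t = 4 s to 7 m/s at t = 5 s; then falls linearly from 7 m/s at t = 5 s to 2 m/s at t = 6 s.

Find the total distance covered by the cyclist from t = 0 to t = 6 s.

Distance (not displacement) is the total path length: add the absolute areas under v-t.
0–1 s: |½(-4 + 0)(1)| = 2 m
1–2 s: |½(0 + 6)(1)| = 3 m
2–4 s: |6| × 2 = 12 m
4–5 s: |½(6 + 7)(1)| = 6.5 m
5–6 s: |½(7 + 2)(1)| = 4.5 m
Total distance = 28 m

28 m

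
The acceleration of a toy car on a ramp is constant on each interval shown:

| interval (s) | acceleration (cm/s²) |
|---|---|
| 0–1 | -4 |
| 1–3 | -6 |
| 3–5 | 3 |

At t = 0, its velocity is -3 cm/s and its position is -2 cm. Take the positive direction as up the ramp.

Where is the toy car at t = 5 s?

-65 cm

On each constant-a segment, Δv = aΔt and Δx = v₀Δt + ½aΔt²; chain segment to segment.
0–1 s: v starts -3 cm/s; Δx = -3·1 + ½·-4·1² = -5 cm; v ends -7 cm/s.
1–3 s: v starts -7 cm/s; Δx = -7·2 + ½·-6·2² = -26 cm; v ends -19 cm/s.
3–5 s: v starts -19 cm/s; Δx = -19·2 + ½·3·2² = -32 cm; v ends -13 cm/s.
x(5) = -2 + Σ Δx = -65 cm.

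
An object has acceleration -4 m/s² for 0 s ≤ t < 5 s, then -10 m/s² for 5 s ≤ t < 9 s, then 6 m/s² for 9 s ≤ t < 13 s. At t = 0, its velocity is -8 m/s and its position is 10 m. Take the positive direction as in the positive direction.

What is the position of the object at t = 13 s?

-496 m

On each constant-a segment, Δv = aΔt and Δx = v₀Δt + ½aΔt²; chain segment to segment.
0–5 s: v starts -8 m/s; Δx = -8·5 + ½·-4·5² = -90 m; v ends -28 m/s.
5–9 s: v starts -28 m/s; Δx = -28·4 + ½·-10·4² = -192 m; v ends -68 m/s.
9–13 s: v starts -68 m/s; Δx = -68·4 + ½·6·4² = -224 m; v ends -44 m/s.
x(13) = 10 + Σ Δx = -496 m.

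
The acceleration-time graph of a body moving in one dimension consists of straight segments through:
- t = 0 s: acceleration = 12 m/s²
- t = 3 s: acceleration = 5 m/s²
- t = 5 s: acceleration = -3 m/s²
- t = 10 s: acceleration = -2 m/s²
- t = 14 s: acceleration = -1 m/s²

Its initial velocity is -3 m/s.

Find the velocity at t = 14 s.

Δv equals the area under the a-t graph; then v = v₀ + Δv.
0–3 s: ½(12 + 5)(3) = 25.5 m/s
3–5 s: ½(5 + -3)(2) = 2 m/s
5–10 s: ½(-3 + -2)(5) = -12.5 m/s
10–14 s: ½(-2 + -1)(4) = -6 m/s
Δv = 9 m/s, so v(14) = -3 + (9) = 6 m/s.

6 m/s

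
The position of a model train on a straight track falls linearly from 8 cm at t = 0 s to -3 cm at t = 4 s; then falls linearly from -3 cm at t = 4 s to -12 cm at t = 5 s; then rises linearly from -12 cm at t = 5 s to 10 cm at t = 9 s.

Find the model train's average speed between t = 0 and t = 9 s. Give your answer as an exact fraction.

14/3 cm/s

Average speed = (total path length)/(elapsed time); on a piecewise-linear x-t graph the path length is Σ|Δx|.
0–4 s: |Δx| = |-3 − 8| = 11 cm
4–5 s: |Δx| = |-12 − -3| = 9 cm
5–9 s: |Δx| = |10 − -12| = 22 cm
Total path = 42 cm; average speed = 42/9 = 14/3 cm/s.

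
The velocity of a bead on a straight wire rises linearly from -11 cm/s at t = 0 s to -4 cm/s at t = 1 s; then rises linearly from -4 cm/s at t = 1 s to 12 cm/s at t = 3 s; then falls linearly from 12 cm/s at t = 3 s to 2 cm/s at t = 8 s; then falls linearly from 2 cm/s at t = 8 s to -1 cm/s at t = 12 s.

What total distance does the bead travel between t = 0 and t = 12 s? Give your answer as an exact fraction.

335/6 cm

Total distance travelled is ∫|v| dt — sum the magnitudes of each area piece.
0–1 s: |½(-11 + -4)(1)| = 7.5 cm
1–3 s: v = 0 at t = 1.5 s; triangle areas 1 + 9 = 10 cm
3–8 s: |½(12 + 2)(5)| = 35 cm
8–12 s: v = 0 at t = 32/3 s; triangle areas 8/3 + 2/3 = 10/3 cm
Total distance = 335/6 cm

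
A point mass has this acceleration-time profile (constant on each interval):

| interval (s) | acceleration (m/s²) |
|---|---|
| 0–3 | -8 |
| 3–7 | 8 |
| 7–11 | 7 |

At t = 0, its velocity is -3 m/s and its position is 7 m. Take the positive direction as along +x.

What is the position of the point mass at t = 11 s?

On each constant-a segment, Δv = aΔt and Δx = v₀Δt + ½aΔt²; chain segment to segment.
0–3 s: v starts -3 m/s; Δx = -3·3 + ½·-8·3² = -45 m; v ends -27 m/s.
3–7 s: v starts -27 m/s; Δx = -27·4 + ½·8·4² = -44 m; v ends 5 m/s.
7–11 s: v starts 5 m/s; Δx = 5·4 + ½·7·4² = 76 m; v ends 33 m/s.
x(11) = 7 + Σ Δx = -6 m.

-6 m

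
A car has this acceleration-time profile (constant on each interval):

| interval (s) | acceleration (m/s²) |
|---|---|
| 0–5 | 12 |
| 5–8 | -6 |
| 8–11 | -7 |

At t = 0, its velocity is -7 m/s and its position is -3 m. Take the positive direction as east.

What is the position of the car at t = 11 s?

317.5 m

On each constant-a segment, Δv = aΔt and Δx = v₀Δt + ½aΔt²; chain segment to segment.
0–5 s: v starts -7 m/s; Δx = -7·5 + ½·12·5² = 115 m; v ends 53 m/s.
5–8 s: v starts 53 m/s; Δx = 53·3 + ½·-6·3² = 132 m; v ends 35 m/s.
8–11 s: v starts 35 m/s; Δx = 35·3 + ½·-7·3² = 73.5 m; v ends 14 m/s.
x(11) = -3 + Σ Δx = 317.5 m.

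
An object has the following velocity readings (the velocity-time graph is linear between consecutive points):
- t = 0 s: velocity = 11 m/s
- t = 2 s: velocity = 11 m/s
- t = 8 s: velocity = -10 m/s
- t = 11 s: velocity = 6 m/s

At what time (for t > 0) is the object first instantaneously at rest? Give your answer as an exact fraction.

t = 36/7 s

v changes sign on 2–8 s (from 11 to -10); the graph is linear there, so v = 0 at t = 2 + (-11)·(8 − 2)/(-10 − 11) = 36/7 s.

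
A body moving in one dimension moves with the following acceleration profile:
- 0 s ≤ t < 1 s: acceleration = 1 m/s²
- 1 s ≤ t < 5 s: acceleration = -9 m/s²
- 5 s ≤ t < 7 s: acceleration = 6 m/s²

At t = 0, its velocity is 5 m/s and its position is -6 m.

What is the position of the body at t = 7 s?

On each constant-a segment, Δv = aΔt and Δx = v₀Δt + ½aΔt²; chain segment to segment.
0–1 s: v starts 5 m/s; Δx = 5·1 + ½·1·1² = 5.5 m; v ends 6 m/s.
1–5 s: v starts 6 m/s; Δx = 6·4 + ½·-9·4² = -48 m; v ends -30 m/s.
5–7 s: v starts -30 m/s; Δx = -30·2 + ½·6·2² = -48 m; v ends -18 m/s.
x(7) = -6 + Σ Δx = -96.5 m.

-96.5 m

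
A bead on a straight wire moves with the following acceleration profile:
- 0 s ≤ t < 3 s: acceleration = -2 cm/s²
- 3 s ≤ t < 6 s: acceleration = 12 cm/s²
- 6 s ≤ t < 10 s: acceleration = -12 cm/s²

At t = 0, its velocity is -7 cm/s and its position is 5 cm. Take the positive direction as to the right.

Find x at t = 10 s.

-14 cm

On each constant-a segment, Δv = aΔt and Δx = v₀Δt + ½aΔt²; chain segment to segment.
0–3 s: v starts -7 cm/s; Δx = -7·3 + ½·-2·3² = -30 cm; v ends -13 cm/s.
3–6 s: v starts -13 cm/s; Δx = -13·3 + ½·12·3² = 15 cm; v ends 23 cm/s.
6–10 s: v starts 23 cm/s; Δx = 23·4 + ½·-12·4² = -4 cm; v ends -25 cm/s.
x(10) = 5 + Σ Δx = -14 cm.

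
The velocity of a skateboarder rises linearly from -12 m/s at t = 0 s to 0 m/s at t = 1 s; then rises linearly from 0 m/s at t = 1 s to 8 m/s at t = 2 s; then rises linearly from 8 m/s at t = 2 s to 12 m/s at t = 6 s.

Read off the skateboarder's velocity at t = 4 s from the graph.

On 2–6 s the graph is linear from 8 to 12 m/s: v(4) = 8 + (12 − 8)·(4 − 2)/(6 − 2) = 10 m/s.

10 m/s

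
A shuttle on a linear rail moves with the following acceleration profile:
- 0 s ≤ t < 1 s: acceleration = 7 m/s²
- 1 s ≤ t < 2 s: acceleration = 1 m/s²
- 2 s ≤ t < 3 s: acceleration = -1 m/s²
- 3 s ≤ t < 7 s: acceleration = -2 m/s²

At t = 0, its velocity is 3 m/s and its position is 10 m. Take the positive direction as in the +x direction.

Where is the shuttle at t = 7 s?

On each constant-a segment, Δv = aΔt and Δx = v₀Δt + ½aΔt²; chain segment to segment.
0–1 s: v starts 3 m/s; Δx = 3·1 + ½·7·1² = 6.5 m; v ends 10 m/s.
1–2 s: v starts 10 m/s; Δx = 10·1 + ½·1·1² = 10.5 m; v ends 11 m/s.
2–3 s: v starts 11 m/s; Δx = 11·1 + ½·-1·1² = 10.5 m; v ends 10 m/s.
3–7 s: v starts 10 m/s; Δx = 10·4 + ½·-2·4² = 24 m; v ends 2 m/s.
x(7) = 10 + Σ Δx = 61.5 m.

61.5 m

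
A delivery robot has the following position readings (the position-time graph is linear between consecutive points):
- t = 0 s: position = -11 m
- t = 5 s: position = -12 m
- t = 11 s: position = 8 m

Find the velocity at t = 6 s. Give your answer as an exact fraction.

Velocity is the slope of the x-t graph on 5–11 s: (8 − -12)/(11 − 5) = 10/3 m/s.

10/3 m/s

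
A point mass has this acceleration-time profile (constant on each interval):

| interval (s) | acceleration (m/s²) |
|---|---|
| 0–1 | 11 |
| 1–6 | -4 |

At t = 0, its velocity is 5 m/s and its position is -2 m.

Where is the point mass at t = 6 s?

On each constant-a segment, Δv = aΔt and Δx = v₀Δt + ½aΔt²; chain segment to segment.
0–1 s: v starts 5 m/s; Δx = 5·1 + ½·11·1² = 10.5 m; v ends 16 m/s.
1–6 s: v starts 16 m/s; Δx = 16·5 + ½·-4·5² = 30 m; v ends -4 m/s.
x(6) = -2 + Σ Δx = 38.5 m.

38.5 m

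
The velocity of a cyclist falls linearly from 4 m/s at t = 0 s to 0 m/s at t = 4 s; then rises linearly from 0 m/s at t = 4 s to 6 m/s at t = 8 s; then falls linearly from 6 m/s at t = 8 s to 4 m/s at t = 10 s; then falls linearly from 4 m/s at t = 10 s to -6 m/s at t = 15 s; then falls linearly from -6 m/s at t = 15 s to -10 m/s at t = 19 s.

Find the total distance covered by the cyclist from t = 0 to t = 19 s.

Distance (not displacement) is the total path length: add the absolute areas under v-t.
0–4 s: |½(4 + 0)(4)| = 8 m
4–8 s: |½(0 + 6)(4)| = 12 m
8–10 s: |½(6 + 4)(2)| = 10 m
10–15 s: v = 0 at t = 12 s; triangle areas 4 + 9 = 13 m
15–19 s: |½(-6 + -10)(4)| = 32 m
Total distance = 75 m

75 m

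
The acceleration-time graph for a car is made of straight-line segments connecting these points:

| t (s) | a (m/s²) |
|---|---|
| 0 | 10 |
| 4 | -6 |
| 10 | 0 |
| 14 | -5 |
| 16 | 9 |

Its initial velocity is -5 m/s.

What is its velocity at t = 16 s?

Δv equals the area under the a-t graph; then v = v₀ + Δv.
0–4 s: ½(10 + -6)(4) = 8 m/s
4–10 s: ½(-6 + 0)(6) = -18 m/s
10–14 s: ½(0 + -5)(4) = -10 m/s
14–16 s: ½(-5 + 9)(2) = 4 m/s
Δv = -16 m/s, so v(16) = -5 + (-16) = -21 m/s.

-21 m/s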